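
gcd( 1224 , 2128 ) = 8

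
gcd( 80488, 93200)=8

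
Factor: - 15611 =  - 67^1 * 233^1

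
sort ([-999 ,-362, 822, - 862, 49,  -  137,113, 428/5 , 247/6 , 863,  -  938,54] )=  [ - 999, - 938 ,-862,-362, -137, 247/6, 49,54, 428/5, 113, 822, 863 ]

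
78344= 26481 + 51863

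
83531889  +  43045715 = 126577604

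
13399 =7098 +6301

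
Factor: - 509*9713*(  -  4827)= 3^1*11^1*509^1*883^1*1609^1  =  23864287359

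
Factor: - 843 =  - 3^1* 281^1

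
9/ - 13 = -1 + 4/13 = -  0.69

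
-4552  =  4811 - 9363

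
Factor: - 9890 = - 2^1*5^1*23^1*43^1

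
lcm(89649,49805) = 448245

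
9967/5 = 9967/5 = 1993.40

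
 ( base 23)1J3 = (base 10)969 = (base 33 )tc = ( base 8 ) 1711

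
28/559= 28/559=0.05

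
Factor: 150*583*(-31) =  - 2^1*3^1*5^2*11^1*31^1*53^1= - 2710950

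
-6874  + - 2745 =-9619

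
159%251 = 159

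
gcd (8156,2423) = 1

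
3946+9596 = 13542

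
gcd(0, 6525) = 6525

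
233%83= 67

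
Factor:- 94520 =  - 2^3*5^1*17^1*139^1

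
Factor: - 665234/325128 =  - 2^( - 2 ) * 3^ ( - 1 )*19^( - 1)*23^( - 1)*31^( - 1 )*332617^1=- 332617/162564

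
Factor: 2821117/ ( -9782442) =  - 2^(  -  1 )*3^( - 2 )*  13^2*199^ (-1)*2731^ ( - 1 ) *16693^1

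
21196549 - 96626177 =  - 75429628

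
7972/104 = 76 + 17/26 = 76.65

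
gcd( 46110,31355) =5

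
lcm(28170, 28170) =28170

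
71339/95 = 71339/95 = 750.94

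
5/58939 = 5/58939=0.00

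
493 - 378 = 115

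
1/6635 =1/6635 = 0.00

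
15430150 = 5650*2731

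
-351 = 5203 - 5554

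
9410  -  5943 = 3467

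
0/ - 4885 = 0/1= -0.00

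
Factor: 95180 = 2^2 *5^1*4759^1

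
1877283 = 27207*69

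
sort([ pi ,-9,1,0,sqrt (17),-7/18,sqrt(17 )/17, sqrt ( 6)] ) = [-9, - 7/18, 0, sqrt( 17 ) /17,1,sqrt(6), pi, sqrt(17) ] 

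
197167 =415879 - 218712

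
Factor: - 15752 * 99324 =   -  2^5 * 3^2 * 11^1 * 31^1*89^1 * 179^1 =- 1564551648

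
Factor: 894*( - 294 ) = - 2^2*3^2* 7^2*149^1= - 262836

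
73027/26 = 73027/26 = 2808.73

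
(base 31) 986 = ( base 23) gj2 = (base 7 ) 34646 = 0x22c7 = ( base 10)8903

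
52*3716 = 193232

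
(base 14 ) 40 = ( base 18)32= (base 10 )56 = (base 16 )38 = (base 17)35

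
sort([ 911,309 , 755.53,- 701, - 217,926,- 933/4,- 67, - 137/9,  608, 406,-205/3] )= [ - 701, - 933/4, - 217,  -  205/3,-67 , - 137/9, 309 , 406 , 608, 755.53, 911,926 ] 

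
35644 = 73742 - 38098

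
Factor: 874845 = 3^2*5^1*19441^1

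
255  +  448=703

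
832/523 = 832/523=1.59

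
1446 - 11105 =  - 9659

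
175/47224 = 175/47224 = 0.00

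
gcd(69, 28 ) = 1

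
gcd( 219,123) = 3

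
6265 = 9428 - 3163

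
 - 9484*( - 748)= 7094032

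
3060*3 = 9180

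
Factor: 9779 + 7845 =2^3*2203^1  =  17624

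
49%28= 21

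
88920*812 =72203040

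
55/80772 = 55/80772 = 0.00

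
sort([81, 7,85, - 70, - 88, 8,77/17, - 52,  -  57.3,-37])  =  [-88, - 70, - 57.3, - 52,-37, 77/17, 7,8,81, 85]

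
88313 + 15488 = 103801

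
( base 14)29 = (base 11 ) 34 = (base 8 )45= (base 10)37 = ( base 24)1D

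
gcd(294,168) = 42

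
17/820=17/820 = 0.02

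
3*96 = 288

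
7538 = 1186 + 6352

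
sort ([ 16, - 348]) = [ -348,16]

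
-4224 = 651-4875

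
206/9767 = 206/9767 = 0.02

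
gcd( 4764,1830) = 6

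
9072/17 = 533 + 11/17 = 533.65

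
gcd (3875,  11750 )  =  125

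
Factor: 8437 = 11^1*13^1*59^1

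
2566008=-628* (-4086)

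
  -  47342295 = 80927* ( - 585 )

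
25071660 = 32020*783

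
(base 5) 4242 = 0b1000111100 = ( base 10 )572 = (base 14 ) 2cc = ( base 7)1445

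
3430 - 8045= - 4615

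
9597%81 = 39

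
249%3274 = 249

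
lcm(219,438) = 438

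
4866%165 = 81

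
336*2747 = 922992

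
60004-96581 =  - 36577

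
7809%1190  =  669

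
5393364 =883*6108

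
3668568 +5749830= 9418398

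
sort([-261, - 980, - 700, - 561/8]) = [-980, - 700, - 261 , - 561/8]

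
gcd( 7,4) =1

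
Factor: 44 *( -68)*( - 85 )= 254320 =2^4 * 5^1*11^1*17^2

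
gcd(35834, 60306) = 874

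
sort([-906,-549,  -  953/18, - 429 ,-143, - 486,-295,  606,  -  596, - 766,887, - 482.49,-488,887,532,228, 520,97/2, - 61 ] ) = [ - 906, - 766,-596,-549,  -  488, - 486, - 482.49, - 429, - 295, -143, - 61, - 953/18,  97/2, 228,520, 532, 606,887,  887 ] 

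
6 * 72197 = 433182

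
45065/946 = 47 + 603/946 = 47.64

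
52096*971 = 50585216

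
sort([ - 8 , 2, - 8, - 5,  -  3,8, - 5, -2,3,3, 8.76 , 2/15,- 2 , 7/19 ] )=[-8,-8, - 5, - 5,- 3, - 2, - 2,2/15,7/19 , 2 , 3, 3,8,8.76 ]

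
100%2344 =100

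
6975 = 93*75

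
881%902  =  881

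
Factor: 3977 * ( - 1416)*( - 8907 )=50159164824  =  2^3* 3^2*41^1*59^1*97^1*2969^1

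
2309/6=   2309/6 = 384.83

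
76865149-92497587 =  - 15632438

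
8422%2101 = 18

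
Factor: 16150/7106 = 5^2*11^( - 1) = 25/11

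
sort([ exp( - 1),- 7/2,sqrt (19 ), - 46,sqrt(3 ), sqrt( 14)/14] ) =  [ - 46, - 7/2, sqrt( 14)/14 , exp(-1),sqrt(3 ),sqrt(19 ) ]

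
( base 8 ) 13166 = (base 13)2804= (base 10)5750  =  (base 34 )4x4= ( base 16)1676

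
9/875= 9/875 =0.01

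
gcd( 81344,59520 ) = 1984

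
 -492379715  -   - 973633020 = 481253305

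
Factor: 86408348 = 2^2*13^2 *17^1 * 73^1*103^1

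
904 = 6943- 6039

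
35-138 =  -  103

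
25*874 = 21850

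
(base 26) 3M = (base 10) 100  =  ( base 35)2U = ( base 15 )6A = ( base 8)144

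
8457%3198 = 2061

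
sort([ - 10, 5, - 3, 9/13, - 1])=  [ - 10, - 3,-1, 9/13,5] 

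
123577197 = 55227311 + 68349886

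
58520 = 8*7315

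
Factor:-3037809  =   - 3^1  *179^1*5657^1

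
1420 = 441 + 979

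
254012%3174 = 92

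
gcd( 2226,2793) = 21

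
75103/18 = 75103/18 = 4172.39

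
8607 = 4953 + 3654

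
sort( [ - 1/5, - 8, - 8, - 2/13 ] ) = [ - 8,-8, - 1/5 , - 2/13]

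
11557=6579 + 4978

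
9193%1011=94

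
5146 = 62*83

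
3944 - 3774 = 170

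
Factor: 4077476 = 2^2 * 13^1*19^1*4127^1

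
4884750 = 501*9750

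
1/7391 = 1/7391=0.00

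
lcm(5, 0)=0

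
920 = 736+184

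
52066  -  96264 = - 44198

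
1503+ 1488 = 2991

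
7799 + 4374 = 12173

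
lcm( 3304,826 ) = 3304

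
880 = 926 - 46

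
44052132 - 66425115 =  - 22372983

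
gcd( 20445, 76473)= 87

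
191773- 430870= -239097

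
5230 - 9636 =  -4406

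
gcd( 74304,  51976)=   8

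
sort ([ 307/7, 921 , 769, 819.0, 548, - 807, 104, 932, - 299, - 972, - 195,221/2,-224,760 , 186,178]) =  [- 972,  -  807, - 299, - 224, - 195 , 307/7,104, 221/2,178,186,548,  760, 769, 819.0,921, 932]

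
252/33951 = 84/11317=0.01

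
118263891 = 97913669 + 20350222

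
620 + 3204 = 3824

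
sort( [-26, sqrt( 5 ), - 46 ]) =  [ - 46, - 26, sqrt (5)] 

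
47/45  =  47/45 = 1.04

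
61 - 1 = 60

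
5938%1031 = 783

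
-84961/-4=84961/4 = 21240.25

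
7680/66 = 116 + 4/11 = 116.36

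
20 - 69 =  - 49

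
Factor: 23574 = 2^1*3^1*3929^1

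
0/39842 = 0 = 0.00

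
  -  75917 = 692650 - 768567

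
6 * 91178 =547068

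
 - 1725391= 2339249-4064640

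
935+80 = 1015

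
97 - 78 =19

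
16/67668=4/16917  =  0.00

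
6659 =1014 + 5645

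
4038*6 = 24228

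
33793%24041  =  9752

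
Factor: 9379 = 83^1 *113^1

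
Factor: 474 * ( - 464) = -219936 = - 2^5 * 3^1*29^1*79^1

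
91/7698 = 91/7698 = 0.01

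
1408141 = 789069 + 619072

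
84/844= 21/211=0.10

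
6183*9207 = 56926881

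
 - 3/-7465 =3/7465  =  0.00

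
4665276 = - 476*(  -  9801 )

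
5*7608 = 38040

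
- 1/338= - 1 + 337/338   =  - 0.00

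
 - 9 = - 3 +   -  6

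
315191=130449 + 184742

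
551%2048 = 551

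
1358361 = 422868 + 935493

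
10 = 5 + 5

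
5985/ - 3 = - 1995 + 0/1 = - 1995.00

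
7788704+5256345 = 13045049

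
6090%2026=12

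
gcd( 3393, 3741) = 87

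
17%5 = 2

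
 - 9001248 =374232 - 9375480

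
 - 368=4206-4574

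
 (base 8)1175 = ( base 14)337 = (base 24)12d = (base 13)3A0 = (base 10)637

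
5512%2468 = 576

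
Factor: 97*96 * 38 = 353856 =2^6*3^1*19^1*97^1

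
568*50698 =28796464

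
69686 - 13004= 56682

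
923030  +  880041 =1803071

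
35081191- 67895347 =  - 32814156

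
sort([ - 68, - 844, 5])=[ - 844, - 68 , 5] 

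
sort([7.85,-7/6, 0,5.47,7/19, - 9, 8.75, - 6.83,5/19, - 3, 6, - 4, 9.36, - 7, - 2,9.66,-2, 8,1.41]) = [ - 9, - 7,- 6.83, - 4, - 3, -2, - 2, - 7/6, 0,5/19,7/19,1.41 , 5.47 , 6 , 7.85,8, 8.75,9.36,9.66 ]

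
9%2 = 1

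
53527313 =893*59941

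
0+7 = 7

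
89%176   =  89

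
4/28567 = 4/28567=0.00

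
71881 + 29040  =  100921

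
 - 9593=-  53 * 181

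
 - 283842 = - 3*94614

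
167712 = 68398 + 99314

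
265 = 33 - -232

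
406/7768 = 203/3884 = 0.05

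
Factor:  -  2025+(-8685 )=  - 10710= - 2^1*3^2*5^1*7^1*17^1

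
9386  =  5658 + 3728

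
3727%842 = 359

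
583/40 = 14 +23/40 = 14.57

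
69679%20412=8443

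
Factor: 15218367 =3^1 * 53^1*95713^1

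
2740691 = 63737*43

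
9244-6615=2629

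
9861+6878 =16739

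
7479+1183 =8662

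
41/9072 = 41/9072 = 0.00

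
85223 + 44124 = 129347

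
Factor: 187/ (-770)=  - 2^( - 1 ) * 5^( - 1) *7^( - 1) * 17^1 = - 17/70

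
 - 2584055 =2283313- 4867368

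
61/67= 61/67 = 0.91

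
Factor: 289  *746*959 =2^1 *7^1*17^2*137^1*373^1 = 206754646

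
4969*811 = 4029859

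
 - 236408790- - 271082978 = 34674188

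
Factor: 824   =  2^3*103^1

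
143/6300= 143/6300 = 0.02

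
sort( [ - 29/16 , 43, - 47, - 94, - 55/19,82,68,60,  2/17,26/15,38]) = [ - 94, - 47,-55/19, - 29/16,2/17,26/15, 38,43, 60,68,  82] 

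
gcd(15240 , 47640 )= 120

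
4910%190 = 160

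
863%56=23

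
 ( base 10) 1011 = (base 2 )1111110011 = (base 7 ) 2643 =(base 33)UL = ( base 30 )13L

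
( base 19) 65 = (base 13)92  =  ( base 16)77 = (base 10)119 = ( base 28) 47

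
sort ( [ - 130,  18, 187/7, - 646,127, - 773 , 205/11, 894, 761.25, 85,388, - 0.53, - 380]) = [-773, - 646, - 380, - 130,  -  0.53,18 , 205/11,187/7,85,127,388,  761.25 , 894 ]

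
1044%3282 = 1044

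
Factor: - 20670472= -2^3*149^1*17341^1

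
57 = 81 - 24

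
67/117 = 67/117=0.57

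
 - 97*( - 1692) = 164124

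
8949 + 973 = 9922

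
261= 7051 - 6790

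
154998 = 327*474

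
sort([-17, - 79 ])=[ - 79, - 17] 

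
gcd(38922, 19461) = 19461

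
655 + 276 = 931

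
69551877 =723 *96199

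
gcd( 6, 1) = 1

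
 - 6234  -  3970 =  - 10204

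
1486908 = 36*41303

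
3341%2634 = 707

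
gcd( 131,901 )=1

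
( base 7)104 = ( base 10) 53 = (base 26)21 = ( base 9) 58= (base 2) 110101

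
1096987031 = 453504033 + 643482998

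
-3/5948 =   -  1+5945/5948  =  - 0.00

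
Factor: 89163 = 3^2*9907^1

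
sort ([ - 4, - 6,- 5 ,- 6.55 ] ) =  [ -6.55,-6, - 5, - 4 ]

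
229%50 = 29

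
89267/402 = 89267/402 = 222.06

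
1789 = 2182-393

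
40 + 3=43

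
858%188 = 106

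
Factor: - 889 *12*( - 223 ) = 2^2*3^1*7^1*127^1*223^1 = 2378964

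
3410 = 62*55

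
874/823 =1 + 51/823  =  1.06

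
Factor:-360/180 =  - 2= - 2^1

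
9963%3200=363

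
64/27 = 2 + 10/27 =2.37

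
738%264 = 210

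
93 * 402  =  37386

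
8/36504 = 1/4563=0.00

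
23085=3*7695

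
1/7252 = 1/7252=0.00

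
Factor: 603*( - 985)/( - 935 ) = 3^2*11^( - 1) * 17^ (-1 )*67^1*197^1 =118791/187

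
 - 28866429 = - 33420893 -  - 4554464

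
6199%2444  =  1311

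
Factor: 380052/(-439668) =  - 3^1 * 17^1*59^(  -  1 )  =  - 51/59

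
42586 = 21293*2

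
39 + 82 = 121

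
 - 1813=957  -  2770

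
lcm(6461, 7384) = 51688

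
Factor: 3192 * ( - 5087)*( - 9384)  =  152374614336 = 2^6*3^2*7^1*17^1*19^1*23^1*5087^1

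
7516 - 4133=3383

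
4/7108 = 1/1777= 0.00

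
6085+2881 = 8966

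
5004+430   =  5434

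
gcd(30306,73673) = 1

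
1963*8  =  15704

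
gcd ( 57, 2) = 1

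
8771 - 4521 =4250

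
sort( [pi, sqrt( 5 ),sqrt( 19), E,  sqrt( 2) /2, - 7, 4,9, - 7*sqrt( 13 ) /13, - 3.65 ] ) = [ - 7, - 3.65 , - 7*sqrt(13) /13, sqrt( 2)/2 , sqrt ( 5 ),  E,pi,4, sqrt( 19),  9 ]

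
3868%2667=1201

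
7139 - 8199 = - 1060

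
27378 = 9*3042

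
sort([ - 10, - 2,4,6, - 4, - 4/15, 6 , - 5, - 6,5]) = [ -10, - 6,-5, - 4, - 2, - 4/15,4,5,6,  6]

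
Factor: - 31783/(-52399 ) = 37/61 = 37^1*61^ ( - 1) 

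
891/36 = 24+3/4 = 24.75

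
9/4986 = 1/554 = 0.00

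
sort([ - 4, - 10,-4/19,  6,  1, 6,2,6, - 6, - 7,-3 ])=[ - 10,-7, - 6, - 4, - 3, - 4/19,1,  2,6,6, 6]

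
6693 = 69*97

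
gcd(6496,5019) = 7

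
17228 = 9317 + 7911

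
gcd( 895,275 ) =5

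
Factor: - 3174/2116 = - 2^( - 1) * 3^1= - 3/2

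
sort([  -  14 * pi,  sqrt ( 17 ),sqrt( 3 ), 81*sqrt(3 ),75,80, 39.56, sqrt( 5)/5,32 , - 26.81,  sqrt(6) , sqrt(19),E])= [- 14*pi,  -  26.81, sqrt(5)/5,  sqrt(3),sqrt( 6 ), E, sqrt ( 17),  sqrt( 19) , 32, 39.56, 75, 80, 81*sqrt(3 )]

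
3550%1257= 1036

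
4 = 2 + 2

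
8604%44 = 24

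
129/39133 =129/39133 = 0.00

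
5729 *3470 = 19879630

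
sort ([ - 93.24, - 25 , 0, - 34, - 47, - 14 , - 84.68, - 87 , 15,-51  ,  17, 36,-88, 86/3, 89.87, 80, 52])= [ - 93.24,-88,-87,  -  84.68,-51, - 47,-34, - 25, - 14 , 0,15,  17,86/3,36, 52, 80, 89.87 ] 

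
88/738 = 44/369=0.12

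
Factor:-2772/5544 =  - 2^ (- 1) = - 1/2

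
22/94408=11/47204 = 0.00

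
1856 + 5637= 7493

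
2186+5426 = 7612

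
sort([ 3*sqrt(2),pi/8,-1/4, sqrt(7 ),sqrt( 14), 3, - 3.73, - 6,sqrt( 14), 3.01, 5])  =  [ - 6, - 3.73 , - 1/4, pi/8 , sqrt(  7 ),3,3.01,sqrt(14 ), sqrt( 14 ) , 3*sqrt(2 ),5 ]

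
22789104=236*96564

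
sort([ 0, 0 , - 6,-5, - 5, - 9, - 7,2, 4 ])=[ - 9, - 7,  -  6,-5, - 5,0, 0,2,4]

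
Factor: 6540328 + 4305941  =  10846269 = 3^2*7^1*107^1 * 1609^1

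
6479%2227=2025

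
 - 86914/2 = -43457 = - 43457.00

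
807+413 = 1220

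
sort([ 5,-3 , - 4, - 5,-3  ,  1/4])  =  [ - 5, - 4, - 3, - 3, 1/4,5]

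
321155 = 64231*5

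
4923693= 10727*459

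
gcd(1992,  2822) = 166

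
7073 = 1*7073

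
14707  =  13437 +1270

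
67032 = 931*72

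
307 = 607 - 300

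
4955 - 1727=3228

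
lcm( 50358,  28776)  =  201432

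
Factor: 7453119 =3^1*47^1*52859^1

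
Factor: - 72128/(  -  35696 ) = 196/97  =  2^2*7^2 * 97^(  -  1)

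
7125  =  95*75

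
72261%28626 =15009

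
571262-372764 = 198498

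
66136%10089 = 5602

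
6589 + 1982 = 8571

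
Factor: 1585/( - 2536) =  - 5/8 = - 2^ ( - 3)*5^1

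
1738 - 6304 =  - 4566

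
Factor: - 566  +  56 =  - 2^1*3^1*5^1*17^1 = -510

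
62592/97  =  62592/97 =645.28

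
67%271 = 67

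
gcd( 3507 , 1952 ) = 1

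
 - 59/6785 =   -  1 +114/115 = - 0.01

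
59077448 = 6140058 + 52937390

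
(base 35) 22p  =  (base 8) 4761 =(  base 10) 2545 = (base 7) 10264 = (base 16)9F1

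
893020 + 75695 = 968715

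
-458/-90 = 5 + 4/45 = 5.09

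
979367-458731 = 520636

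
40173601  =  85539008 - 45365407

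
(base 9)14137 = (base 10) 9592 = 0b10010101111000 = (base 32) 9BO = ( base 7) 36652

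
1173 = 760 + 413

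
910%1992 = 910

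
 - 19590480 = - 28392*690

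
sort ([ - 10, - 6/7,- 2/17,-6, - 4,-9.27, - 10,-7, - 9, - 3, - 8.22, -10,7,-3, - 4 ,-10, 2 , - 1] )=[  -  10, - 10, - 10, - 10, - 9.27, - 9, -8.22, - 7,-6,  -  4, - 4, - 3, - 3, - 1,- 6/7,-2/17,2, 7 ] 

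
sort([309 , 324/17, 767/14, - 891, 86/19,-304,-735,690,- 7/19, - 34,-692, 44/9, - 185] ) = [ - 891,-735,-692, - 304, - 185,-34, - 7/19,86/19,44/9, 324/17, 767/14 , 309,  690]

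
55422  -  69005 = - 13583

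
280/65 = 56/13 =4.31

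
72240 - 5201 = 67039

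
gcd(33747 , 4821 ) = 4821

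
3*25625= 76875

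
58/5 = 11 + 3/5= 11.60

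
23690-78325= - 54635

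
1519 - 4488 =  - 2969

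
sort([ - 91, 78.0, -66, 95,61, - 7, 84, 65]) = [ - 91, - 66, - 7, 61,65, 78.0 , 84,  95 ] 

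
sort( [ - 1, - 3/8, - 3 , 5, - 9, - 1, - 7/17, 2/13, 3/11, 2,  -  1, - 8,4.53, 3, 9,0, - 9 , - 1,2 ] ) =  [ - 9, - 9, - 8 ,-3, - 1, - 1, - 1, - 1, - 7/17,  -  3/8,0 , 2/13,3/11,2, 2,  3, 4.53, 5,9] 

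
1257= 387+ 870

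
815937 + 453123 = 1269060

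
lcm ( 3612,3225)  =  90300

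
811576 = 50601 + 760975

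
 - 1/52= - 1+51/52=- 0.02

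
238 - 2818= - 2580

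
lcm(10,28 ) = 140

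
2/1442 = 1/721 = 0.00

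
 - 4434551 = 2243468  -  6678019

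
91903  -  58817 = 33086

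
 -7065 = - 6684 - 381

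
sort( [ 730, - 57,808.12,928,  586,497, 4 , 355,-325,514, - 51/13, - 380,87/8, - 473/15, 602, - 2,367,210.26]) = [ - 380,-325,-57,-473/15, - 51/13, - 2, 4,87/8,210.26, 355,367, 497,514, 586,602, 730 , 808.12 , 928] 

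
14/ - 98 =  - 1/7=- 0.14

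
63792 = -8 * ( - 7974 )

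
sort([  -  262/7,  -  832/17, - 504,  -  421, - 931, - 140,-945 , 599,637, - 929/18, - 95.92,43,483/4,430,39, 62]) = [-945, - 931, - 504, - 421, - 140,  -  95.92,  -  929/18, - 832/17, - 262/7,39,43,62,  483/4,430,599,637] 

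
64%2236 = 64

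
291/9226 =291/9226 = 0.03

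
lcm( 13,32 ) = 416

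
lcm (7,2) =14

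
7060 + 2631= 9691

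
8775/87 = 2925/29 = 100.86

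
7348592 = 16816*437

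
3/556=3/556 = 0.01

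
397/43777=397/43777 = 0.01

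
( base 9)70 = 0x3f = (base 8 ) 77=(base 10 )63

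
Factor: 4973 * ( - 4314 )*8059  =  -2^1*3^1*719^1*4973^1 * 8059^1 =- 172893933798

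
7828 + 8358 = 16186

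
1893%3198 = 1893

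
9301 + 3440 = 12741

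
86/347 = 86/347 = 0.25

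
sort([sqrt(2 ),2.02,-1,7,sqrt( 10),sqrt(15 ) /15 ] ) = [ -1,sqrt( 15)/15, sqrt ( 2),2.02,sqrt (10),7 ] 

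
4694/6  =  2347/3 =782.33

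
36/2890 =18/1445  =  0.01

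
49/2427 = 49/2427 =0.02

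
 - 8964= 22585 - 31549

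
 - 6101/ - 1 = 6101/1 = 6101.00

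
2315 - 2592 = -277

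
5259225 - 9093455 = -3834230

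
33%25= 8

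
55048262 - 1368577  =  53679685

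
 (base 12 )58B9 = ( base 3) 111121220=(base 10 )9933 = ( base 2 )10011011001101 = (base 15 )2e23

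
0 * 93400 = 0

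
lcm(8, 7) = 56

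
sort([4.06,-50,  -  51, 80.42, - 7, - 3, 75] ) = [ -51, - 50, - 7,  -  3,4.06  ,  75,80.42]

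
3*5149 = 15447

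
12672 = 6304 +6368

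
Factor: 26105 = 5^1*23^1 * 227^1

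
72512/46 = 36256/23 = 1576.35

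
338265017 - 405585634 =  - 67320617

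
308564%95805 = 21149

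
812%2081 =812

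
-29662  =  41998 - 71660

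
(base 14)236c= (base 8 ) 14034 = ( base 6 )44324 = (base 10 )6172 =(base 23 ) BF8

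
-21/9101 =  - 1 + 9080/9101 = - 0.00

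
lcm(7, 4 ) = 28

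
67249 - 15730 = 51519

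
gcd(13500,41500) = 500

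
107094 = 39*2746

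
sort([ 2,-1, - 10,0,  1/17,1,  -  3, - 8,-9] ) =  [ - 10, -9, - 8,-3, - 1, 0, 1/17,1, 2 ] 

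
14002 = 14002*1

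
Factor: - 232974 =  - 2^1*3^2*7^1*43^2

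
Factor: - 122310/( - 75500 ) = 81/50 = 2^ ( - 1)*3^4*5^ ( - 2) 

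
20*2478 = 49560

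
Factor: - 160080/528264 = -2^1*3^( - 1) * 5^1 * 11^( - 1) = - 10/33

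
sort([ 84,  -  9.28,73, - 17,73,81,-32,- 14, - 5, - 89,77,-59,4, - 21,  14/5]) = [  -  89, - 59,-32, - 21, - 17, - 14, - 9.28,-5,14/5, 4,73, 73,77, 81, 84]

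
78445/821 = 95 +450/821 = 95.55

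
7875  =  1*7875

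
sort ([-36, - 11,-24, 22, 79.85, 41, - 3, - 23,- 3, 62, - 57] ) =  [  -  57,- 36,- 24, - 23, - 11,-3,-3,22, 41,62,  79.85]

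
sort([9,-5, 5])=[ - 5, 5,  9]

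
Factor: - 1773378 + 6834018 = 2^5 * 3^1*5^1*13^1 * 811^1 = 5060640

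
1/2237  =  1/2237 = 0.00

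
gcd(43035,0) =43035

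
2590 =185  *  14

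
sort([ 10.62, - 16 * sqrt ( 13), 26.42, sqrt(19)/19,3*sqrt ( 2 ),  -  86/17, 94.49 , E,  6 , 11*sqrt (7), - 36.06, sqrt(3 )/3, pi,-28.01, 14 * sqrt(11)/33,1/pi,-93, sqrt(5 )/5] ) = [-93,- 16*sqrt(13 ), - 36.06, - 28.01,-86/17, sqrt(19) /19, 1/pi , sqrt(5 )/5,sqrt( 3)/3,  14*sqrt ( 11)/33, E,pi, 3*sqrt ( 2), 6, 10.62, 26.42,11*sqrt(7 ), 94.49]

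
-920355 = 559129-1479484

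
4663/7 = 4663/7 = 666.14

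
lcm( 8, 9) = 72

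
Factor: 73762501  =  43^1*1715407^1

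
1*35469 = 35469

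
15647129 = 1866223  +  13780906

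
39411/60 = 656 + 17/20  =  656.85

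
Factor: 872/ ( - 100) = - 218/25 = -2^1*5^(-2) * 109^1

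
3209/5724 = 3209/5724 = 0.56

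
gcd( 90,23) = 1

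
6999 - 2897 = 4102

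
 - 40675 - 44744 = -85419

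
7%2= 1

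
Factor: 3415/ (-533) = - 5^1*13^(-1 )*41^ ( - 1 )*683^1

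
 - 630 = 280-910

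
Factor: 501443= 47^2*227^1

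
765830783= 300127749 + 465703034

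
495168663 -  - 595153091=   1090321754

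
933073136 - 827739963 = 105333173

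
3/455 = 3/455 = 0.01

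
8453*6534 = 55231902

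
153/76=2+1/76 = 2.01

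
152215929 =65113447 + 87102482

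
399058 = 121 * 3298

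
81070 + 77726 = 158796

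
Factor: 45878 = 2^1*7^1*29^1*113^1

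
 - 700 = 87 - 787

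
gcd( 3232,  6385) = 1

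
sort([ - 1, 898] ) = [-1,898 ] 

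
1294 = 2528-1234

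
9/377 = 9/377 = 0.02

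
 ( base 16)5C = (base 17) 57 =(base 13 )71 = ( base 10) 92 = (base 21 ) 48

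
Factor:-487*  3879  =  -3^2 * 431^1*487^1 = - 1889073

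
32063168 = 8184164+23879004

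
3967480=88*45085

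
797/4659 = 797/4659 =0.17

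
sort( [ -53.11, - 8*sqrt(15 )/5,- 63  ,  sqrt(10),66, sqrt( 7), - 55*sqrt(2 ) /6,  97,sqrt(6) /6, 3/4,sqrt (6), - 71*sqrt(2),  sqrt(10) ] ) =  [ -71*sqrt( 2) , - 63, -53.11, -55*sqrt(2) /6, - 8*sqrt( 15 ) /5,sqrt( 6)/6,3/4,sqrt(6), sqrt(7), sqrt(10), sqrt( 10), 66,97 ]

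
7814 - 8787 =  - 973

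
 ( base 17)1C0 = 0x1ed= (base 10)493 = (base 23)LA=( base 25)JI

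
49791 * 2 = 99582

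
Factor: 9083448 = 2^3*3^3*11^1*3823^1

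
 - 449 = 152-601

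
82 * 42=3444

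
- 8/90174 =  - 4/45087 = - 0.00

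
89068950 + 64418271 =153487221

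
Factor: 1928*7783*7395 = 110966589480 =2^3*3^1*5^1*17^1*29^1*43^1*181^1* 241^1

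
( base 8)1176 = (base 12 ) 452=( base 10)638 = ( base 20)1BI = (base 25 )10D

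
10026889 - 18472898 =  - 8446009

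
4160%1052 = 1004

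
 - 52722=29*(-1818)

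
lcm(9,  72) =72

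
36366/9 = 12122/3 = 4040.67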